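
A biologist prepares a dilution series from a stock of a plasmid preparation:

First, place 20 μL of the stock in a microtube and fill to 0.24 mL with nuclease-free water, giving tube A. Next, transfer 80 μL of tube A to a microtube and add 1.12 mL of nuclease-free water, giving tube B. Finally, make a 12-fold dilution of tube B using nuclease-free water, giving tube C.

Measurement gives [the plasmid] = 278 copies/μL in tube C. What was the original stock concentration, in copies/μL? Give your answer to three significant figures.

Step 1: 20 μL brought to 0.24 mL → factor 240/20 = 12
Step 2: 80 μL + 1.12 mL = 1200 μL total → factor 1200/80 = 15
Step 3: 12-fold → factor 12
Overall dilution factor = 12 × 15 × 12 = 2160
Stock = 278 copies/μL × 2160 = 6.00 × 10^5 copies/μL

6.00 × 10^5 copies/μL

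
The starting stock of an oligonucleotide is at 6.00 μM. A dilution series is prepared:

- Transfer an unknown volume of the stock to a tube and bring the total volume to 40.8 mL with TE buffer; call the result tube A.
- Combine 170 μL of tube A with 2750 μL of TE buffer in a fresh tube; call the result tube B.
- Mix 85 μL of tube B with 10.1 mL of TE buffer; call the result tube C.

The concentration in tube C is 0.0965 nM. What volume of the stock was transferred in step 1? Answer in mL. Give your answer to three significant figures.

Step 1: v brought to 40.8 mL → factor = 40.8 mL/v
Step 2: 170 μL + 2750 μL = 2920 μL total → factor 2920/170 = 17.176
Step 3: 85 μL + 10.1 mL = 10185 μL total → factor 10185/85 = 119.82
Product of known-step factors = 2058.1
Overall factor = 6.00 μM / (0.0965 nM) = 62176
Step-1 factor = 62176 / 2058.1 = 30.21
v = 40.8 mL / 30.21 = 1.35 mL

1.35 mL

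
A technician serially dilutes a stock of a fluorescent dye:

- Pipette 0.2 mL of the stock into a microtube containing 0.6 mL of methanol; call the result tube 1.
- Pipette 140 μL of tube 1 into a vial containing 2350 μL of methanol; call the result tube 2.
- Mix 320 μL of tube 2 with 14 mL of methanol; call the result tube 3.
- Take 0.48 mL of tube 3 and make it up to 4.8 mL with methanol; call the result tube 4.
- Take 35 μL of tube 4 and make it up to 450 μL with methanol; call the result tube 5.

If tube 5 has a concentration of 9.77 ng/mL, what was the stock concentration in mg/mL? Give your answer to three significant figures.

Step 1: 0.2 mL + 0.6 mL = 0.8 mL total → factor 0.8/0.2 = 4
Step 2: 140 μL + 2350 μL = 2490 μL total → factor 2490/140 = 17.786
Step 3: 320 μL + 14 mL = 14320 μL total → factor 14320/320 = 44.75
Step 4: 0.48 mL brought to 4.8 mL → factor 4.8/0.48 = 10
Step 5: 35 μL brought to 450 μL → factor 450/35 = 12.857
Overall dilution factor = 4 × 17.786 × 44.75 × 10 × 12.857 = 4.0933 × 10^5
Stock = 9.77 ng/mL × 4.0933 × 10^5 = 3.999 × 10^6 ng/mL = 4.00 mg/mL

4.00 mg/mL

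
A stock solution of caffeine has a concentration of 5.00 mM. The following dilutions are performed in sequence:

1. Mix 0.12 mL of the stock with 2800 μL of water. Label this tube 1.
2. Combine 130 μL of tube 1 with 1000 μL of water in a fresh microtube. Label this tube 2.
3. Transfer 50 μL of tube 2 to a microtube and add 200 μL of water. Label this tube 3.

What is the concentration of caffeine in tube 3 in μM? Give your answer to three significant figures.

4.73 μM

Step 1: 0.12 mL + 2800 μL = 2.92 mL total → factor 2.92/0.12 = 24.333
Step 2: 130 μL + 1000 μL = 1130 μL total → factor 1130/130 = 8.6923
Step 3: 50 μL + 200 μL = 250 μL total → factor 250/50 = 5
Overall dilution factor = 24.333 × 8.6923 × 5 = 1057.6
Final = 5.00 mM / 1057.6 = 0.004728 mM = 4.73 μM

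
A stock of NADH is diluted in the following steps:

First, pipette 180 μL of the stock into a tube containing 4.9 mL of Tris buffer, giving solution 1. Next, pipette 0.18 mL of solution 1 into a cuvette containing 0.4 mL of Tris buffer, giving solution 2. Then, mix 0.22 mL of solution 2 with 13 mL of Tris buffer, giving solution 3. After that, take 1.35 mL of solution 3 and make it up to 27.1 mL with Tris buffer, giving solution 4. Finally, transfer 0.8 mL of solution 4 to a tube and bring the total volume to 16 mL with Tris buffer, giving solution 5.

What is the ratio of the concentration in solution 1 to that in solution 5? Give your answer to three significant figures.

7.77 × 10^4

Step 1: 180 μL + 4.9 mL = 5080 μL total → factor 5080/180 = 28.222
Step 2: 0.18 mL + 0.4 mL = 0.58 mL total → factor 0.58/0.18 = 3.2222
Step 3: 0.22 mL + 13 mL = 13.22 mL total → factor 13.22/0.22 = 60.091
Step 4: 1.35 mL brought to 27.1 mL → factor 27.1/1.35 = 20.074
Step 5: 0.8 mL brought to 16 mL → factor 16/0.8 = 20
Dilution factor to solution 1 = 28.222; to solution 5 = 2.1939 × 10^6
[solution 1]/[solution 5] = (factor to solution 5)/(factor to solution 1) = 2.1939 × 10^6/28.222 = 7.77 × 10^4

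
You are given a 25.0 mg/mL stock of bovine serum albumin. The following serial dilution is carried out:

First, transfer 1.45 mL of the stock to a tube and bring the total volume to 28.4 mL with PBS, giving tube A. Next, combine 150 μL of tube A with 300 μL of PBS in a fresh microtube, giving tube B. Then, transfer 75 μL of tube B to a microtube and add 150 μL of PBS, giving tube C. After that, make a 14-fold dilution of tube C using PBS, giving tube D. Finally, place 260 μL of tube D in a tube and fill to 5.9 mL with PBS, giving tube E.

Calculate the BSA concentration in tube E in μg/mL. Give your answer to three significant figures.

0.446 μg/mL

Step 1: 1.45 mL brought to 28.4 mL → factor 28.4/1.45 = 19.586
Step 2: 150 μL + 300 μL = 450 μL total → factor 450/150 = 3
Step 3: 75 μL + 150 μL = 225 μL total → factor 225/75 = 3
Step 4: 14-fold → factor 14
Step 5: 260 μL brought to 5.9 mL → factor 5900/260 = 22.692
Dilution factor through tube E = 19.586 × 3 × 3 × 14 × 22.692 = 56001
[tube E] = 25.0 mg/mL / 56001 = 0.0004464 mg/mL = 0.446 μg/mL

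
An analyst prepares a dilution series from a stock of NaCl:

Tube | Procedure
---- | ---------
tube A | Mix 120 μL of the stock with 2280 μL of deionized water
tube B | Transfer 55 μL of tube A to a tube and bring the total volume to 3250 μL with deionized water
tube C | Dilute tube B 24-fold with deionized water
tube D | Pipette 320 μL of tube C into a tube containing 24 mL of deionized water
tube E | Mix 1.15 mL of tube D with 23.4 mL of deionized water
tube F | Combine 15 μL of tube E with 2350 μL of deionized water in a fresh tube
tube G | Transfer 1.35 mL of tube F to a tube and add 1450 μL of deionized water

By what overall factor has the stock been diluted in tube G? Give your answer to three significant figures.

Step 1: 120 μL + 2280 μL = 2400 μL total → factor 2400/120 = 20
Step 2: 55 μL brought to 3250 μL → factor 3250/55 = 59.091
Step 3: 24-fold → factor 24
Step 4: 320 μL + 24 mL = 24320 μL total → factor 24320/320 = 76
Step 5: 1.15 mL + 23.4 mL = 24.55 mL total → factor 24.55/1.15 = 21.348
Step 6: 15 μL + 2350 μL = 2365 μL total → factor 2365/15 = 157.67
Step 7: 1.35 mL + 1450 μL = 2.8 mL total → factor 2.8/1.35 = 2.0741
Overall dilution factor = 20 × 59.091 × 24 × 76 × 21.348 × 157.67 × 2.0741 = 1.5049 × 10^10

1.50 × 10^10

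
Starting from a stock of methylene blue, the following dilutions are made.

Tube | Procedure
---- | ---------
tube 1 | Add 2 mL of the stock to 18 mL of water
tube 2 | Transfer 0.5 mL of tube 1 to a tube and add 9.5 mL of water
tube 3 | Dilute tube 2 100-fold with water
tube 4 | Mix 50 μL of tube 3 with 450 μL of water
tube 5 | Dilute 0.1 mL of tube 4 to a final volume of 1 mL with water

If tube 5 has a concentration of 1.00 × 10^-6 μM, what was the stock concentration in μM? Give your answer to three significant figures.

Step 1: 2 mL + 18 mL = 20 mL total → factor 20/2 = 10
Step 2: 0.5 mL + 9.5 mL = 10 mL total → factor 10/0.5 = 20
Step 3: 100-fold → factor 100
Step 4: 50 μL + 450 μL = 500 μL total → factor 500/50 = 10
Step 5: 0.1 mL brought to 1 mL → factor 1/0.1 = 10
Overall dilution factor = 10 × 20 × 100 × 10 × 10 = 2 × 10^6
Stock = 1.00 × 10^-6 μM × 2 × 10^6 = 2.00 μM

2.00 μM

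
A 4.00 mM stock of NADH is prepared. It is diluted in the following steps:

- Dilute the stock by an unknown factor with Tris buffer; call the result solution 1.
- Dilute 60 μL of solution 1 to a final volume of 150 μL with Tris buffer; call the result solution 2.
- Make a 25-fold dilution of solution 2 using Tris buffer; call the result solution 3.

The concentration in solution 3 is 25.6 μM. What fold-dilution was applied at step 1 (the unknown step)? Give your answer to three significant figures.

2.50-fold

Step 1: unknown factor x
Step 2: 60 μL brought to 150 μL → factor 150/60 = 2.5
Step 3: 25-fold → factor 25
Product of known-step factors = 62.5
Overall factor = 4.00 mM / (25.6 μM) = 156.25
x = 156.25 / 62.5 = 2.50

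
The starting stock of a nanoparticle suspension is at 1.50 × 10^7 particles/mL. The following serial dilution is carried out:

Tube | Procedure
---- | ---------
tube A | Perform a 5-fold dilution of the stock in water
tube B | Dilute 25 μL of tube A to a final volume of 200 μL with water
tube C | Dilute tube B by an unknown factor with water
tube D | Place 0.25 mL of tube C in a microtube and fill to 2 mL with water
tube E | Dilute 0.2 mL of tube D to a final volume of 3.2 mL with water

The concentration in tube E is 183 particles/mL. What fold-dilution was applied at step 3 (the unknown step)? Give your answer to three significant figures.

Step 1: 5-fold → factor 5
Step 2: 25 μL brought to 200 μL → factor 200/25 = 8
Step 3: unknown factor x
Step 4: 0.25 mL brought to 2 mL → factor 2/0.25 = 8
Step 5: 0.2 mL brought to 3.2 mL → factor 3.2/0.2 = 16
Product of known-step factors = 5120
Overall factor = 1.50 × 10^7 particles/mL / (183 particles/mL) = 81967
x = 81967 / 5120 = 16.0

16.0-fold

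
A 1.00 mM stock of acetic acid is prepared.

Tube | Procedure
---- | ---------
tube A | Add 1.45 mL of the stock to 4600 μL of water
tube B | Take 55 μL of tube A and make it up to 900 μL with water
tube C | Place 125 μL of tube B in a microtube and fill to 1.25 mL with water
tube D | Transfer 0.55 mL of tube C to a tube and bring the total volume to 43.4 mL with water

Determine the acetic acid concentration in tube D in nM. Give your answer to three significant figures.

Step 1: 1.45 mL + 4600 μL = 6.05 mL total → factor 6.05/1.45 = 4.1724
Step 2: 55 μL brought to 900 μL → factor 900/55 = 16.364
Step 3: 125 μL brought to 1.25 mL → factor 1250/125 = 10
Step 4: 0.55 mL brought to 43.4 mL → factor 43.4/0.55 = 78.909
Overall dilution factor = 4.1724 × 16.364 × 10 × 78.909 = 53876
Final = 1.00 mM / 53876 = 1.856 × 10^-5 mM = 18.6 nM

18.6 nM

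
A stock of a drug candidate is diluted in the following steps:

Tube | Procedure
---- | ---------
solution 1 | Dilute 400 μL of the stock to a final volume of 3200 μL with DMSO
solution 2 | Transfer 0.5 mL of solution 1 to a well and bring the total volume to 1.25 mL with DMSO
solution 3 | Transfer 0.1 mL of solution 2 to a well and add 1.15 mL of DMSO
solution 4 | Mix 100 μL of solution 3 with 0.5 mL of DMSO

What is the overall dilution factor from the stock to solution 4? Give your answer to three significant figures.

Step 1: 400 μL brought to 3200 μL → factor 3200/400 = 8
Step 2: 0.5 mL brought to 1.25 mL → factor 1.25/0.5 = 2.5
Step 3: 0.1 mL + 1.15 mL = 1.25 mL total → factor 1.25/0.1 = 12.5
Step 4: 100 μL + 0.5 mL = 600 μL total → factor 600/100 = 6
Overall dilution factor = 8 × 2.5 × 12.5 × 6 = 1500

1.50 × 10^3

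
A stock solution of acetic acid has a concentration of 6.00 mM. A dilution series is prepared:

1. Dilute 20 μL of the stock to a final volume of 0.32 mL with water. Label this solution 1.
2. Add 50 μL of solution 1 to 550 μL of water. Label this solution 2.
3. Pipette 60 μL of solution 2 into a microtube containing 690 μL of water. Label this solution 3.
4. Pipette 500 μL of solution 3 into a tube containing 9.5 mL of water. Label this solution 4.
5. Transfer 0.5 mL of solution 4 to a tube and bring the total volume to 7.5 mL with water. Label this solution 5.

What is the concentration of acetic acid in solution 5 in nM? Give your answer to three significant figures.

Step 1: 20 μL brought to 0.32 mL → factor 320/20 = 16
Step 2: 50 μL + 550 μL = 600 μL total → factor 600/50 = 12
Step 3: 60 μL + 690 μL = 750 μL total → factor 750/60 = 12.5
Step 4: 500 μL + 9.5 mL = 10000 μL total → factor 10000/500 = 20
Step 5: 0.5 mL brought to 7.5 mL → factor 7.5/0.5 = 15
Overall dilution factor = 16 × 12 × 12.5 × 20 × 15 = 7.2 × 10^5
Final = 6.00 mM / 7.2 × 10^5 = 8.333 × 10^-6 mM = 8.33 nM

8.33 nM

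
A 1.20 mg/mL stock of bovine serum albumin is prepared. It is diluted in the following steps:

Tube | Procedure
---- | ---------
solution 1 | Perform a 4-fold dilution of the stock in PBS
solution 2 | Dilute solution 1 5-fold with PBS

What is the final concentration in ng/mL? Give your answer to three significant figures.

6.00 × 10^4 ng/mL

Step 1: 4-fold → factor 4
Step 2: 5-fold → factor 5
Overall dilution factor = 4 × 5 = 20
Final = 1.20 mg/mL / 20 = 0.06000 mg/mL = 6.00 × 10^4 ng/mL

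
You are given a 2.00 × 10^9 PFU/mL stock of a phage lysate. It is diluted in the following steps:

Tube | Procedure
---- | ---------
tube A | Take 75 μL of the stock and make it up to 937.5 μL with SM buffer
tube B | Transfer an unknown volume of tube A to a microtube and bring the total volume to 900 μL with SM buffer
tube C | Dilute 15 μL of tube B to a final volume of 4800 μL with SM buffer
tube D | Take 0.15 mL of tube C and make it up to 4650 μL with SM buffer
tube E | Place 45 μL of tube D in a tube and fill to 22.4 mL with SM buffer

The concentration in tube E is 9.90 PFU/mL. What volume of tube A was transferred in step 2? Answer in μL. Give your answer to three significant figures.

275 μL

Step 1: 75 μL brought to 937.5 μL → factor 937.5/75 = 12.5
Step 2: v brought to 900 μL → factor = 900 μL/v
Step 3: 15 μL brought to 4800 μL → factor 4800/15 = 320
Step 4: 0.15 mL brought to 4650 μL → factor 4.65/0.15 = 31
Step 5: 45 μL brought to 22.4 mL → factor 22400/45 = 497.78
Product of known-step factors = 6.1724 × 10^7
Overall factor = 2.00 × 10^9 PFU/mL / (9.90 PFU/mL) = 2.0202 × 10^8
Step-2 factor = 2.0202 × 10^8 / 6.1724 × 10^7 = 3.2729
v = 900 μL / 3.2729 = 275 μL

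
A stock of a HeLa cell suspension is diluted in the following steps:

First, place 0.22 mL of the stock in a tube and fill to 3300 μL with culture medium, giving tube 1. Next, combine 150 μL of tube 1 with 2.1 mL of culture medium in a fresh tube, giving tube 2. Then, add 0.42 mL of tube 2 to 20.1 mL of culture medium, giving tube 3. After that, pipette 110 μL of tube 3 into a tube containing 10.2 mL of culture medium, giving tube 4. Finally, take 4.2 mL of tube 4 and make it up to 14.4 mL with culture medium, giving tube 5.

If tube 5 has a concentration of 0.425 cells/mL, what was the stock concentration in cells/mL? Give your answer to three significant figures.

1.50 × 10^6 cells/mL

Step 1: 0.22 mL brought to 3300 μL → factor 3.3/0.22 = 15
Step 2: 150 μL + 2.1 mL = 2250 μL total → factor 2250/150 = 15
Step 3: 0.42 mL + 20.1 mL = 20.52 mL total → factor 20.52/0.42 = 48.857
Step 4: 110 μL + 10.2 mL = 10310 μL total → factor 10310/110 = 93.727
Step 5: 4.2 mL brought to 14.4 mL → factor 14.4/4.2 = 3.4286
Overall dilution factor = 15 × 15 × 48.857 × 93.727 × 3.4286 = 3.5326 × 10^6
Stock = 0.425 cells/mL × 3.5326 × 10^6 = 1.50 × 10^6 cells/mL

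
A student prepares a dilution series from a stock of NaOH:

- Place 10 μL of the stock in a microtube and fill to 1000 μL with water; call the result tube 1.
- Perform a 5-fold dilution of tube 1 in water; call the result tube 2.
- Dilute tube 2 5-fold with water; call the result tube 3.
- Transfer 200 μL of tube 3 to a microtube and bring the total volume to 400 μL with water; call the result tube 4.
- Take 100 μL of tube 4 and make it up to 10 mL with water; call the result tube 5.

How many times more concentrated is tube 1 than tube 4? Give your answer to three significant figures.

50.0

Step 1: 10 μL brought to 1000 μL → factor 1000/10 = 100
Step 2: 5-fold → factor 5
Step 3: 5-fold → factor 5
Step 4: 200 μL brought to 400 μL → factor 400/200 = 2
Dilution factor to tube 1 = 100; to tube 4 = 5000
[tube 1]/[tube 4] = (factor to tube 4)/(factor to tube 1) = 5000/100 = 50.0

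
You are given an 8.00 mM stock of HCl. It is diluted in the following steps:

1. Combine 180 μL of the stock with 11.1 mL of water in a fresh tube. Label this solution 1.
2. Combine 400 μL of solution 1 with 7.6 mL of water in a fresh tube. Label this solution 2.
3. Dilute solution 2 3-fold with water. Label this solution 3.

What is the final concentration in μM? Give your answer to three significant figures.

2.13 μM

Step 1: 180 μL + 11.1 mL = 11280 μL total → factor 11280/180 = 62.667
Step 2: 400 μL + 7.6 mL = 8000 μL total → factor 8000/400 = 20
Step 3: 3-fold → factor 3
Overall dilution factor = 62.667 × 20 × 3 = 3760
Final = 8.00 mM / 3760 = 0.002128 mM = 2.13 μM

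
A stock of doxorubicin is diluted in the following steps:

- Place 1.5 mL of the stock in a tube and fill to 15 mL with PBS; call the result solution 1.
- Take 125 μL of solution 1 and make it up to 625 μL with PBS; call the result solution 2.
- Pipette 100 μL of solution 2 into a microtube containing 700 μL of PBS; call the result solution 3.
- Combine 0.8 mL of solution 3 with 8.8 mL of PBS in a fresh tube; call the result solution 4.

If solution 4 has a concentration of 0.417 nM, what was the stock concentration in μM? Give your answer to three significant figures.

Step 1: 1.5 mL brought to 15 mL → factor 15/1.5 = 10
Step 2: 125 μL brought to 625 μL → factor 625/125 = 5
Step 3: 100 μL + 700 μL = 800 μL total → factor 800/100 = 8
Step 4: 0.8 mL + 8.8 mL = 9.6 mL total → factor 9.6/0.8 = 12
Overall dilution factor = 10 × 5 × 8 × 12 = 4800
Stock = 0.417 nM × 4800 = 2002 nM = 2.00 μM

2.00 μM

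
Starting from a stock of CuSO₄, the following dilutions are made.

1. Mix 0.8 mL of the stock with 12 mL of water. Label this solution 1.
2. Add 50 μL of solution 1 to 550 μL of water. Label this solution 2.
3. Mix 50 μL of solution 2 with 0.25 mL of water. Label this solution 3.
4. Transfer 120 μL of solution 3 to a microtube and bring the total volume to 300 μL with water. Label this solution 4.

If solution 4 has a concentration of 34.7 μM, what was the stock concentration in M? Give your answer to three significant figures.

Step 1: 0.8 mL + 12 mL = 12.8 mL total → factor 12.8/0.8 = 16
Step 2: 50 μL + 550 μL = 600 μL total → factor 600/50 = 12
Step 3: 50 μL + 0.25 mL = 300 μL total → factor 300/50 = 6
Step 4: 120 μL brought to 300 μL → factor 300/120 = 2.5
Overall dilution factor = 16 × 12 × 6 × 2.5 = 2880
Stock = 34.7 μM × 2880 = 9.994 × 10^4 μM = 0.0999 M

0.0999 M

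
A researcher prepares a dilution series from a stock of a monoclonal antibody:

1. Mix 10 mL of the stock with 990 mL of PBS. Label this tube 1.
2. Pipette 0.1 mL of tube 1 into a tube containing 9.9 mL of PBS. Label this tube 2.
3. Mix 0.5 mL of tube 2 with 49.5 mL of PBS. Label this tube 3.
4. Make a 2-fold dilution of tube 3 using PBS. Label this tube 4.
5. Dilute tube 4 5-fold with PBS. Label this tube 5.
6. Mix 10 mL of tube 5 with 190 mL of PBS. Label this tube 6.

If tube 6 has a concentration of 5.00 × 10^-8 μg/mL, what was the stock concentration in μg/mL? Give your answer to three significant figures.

Step 1: 10 mL + 990 mL = 1000 mL total → factor 1000/10 = 100
Step 2: 0.1 mL + 9.9 mL = 10 mL total → factor 10/0.1 = 100
Step 3: 0.5 mL + 49.5 mL = 50 mL total → factor 50/0.5 = 100
Step 4: 2-fold → factor 2
Step 5: 5-fold → factor 5
Step 6: 10 mL + 190 mL = 200 mL total → factor 200/10 = 20
Overall dilution factor = 100 × 100 × 100 × 2 × 5 × 20 = 2 × 10^8
Stock = 5.00 × 10^-8 μg/mL × 2 × 10^8 = 10.0 μg/mL

10.0 μg/mL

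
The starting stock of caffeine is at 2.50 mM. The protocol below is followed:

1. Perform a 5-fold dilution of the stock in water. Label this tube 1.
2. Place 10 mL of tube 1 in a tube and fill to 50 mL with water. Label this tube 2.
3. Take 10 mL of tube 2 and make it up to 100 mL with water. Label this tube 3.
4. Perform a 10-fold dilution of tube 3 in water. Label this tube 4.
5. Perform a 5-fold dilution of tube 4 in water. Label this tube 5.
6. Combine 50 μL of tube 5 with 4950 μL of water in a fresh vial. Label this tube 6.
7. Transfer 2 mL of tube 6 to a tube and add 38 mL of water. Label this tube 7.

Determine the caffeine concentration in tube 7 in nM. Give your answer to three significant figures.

Step 1: 5-fold → factor 5
Step 2: 10 mL brought to 50 mL → factor 50/10 = 5
Step 3: 10 mL brought to 100 mL → factor 100/10 = 10
Step 4: 10-fold → factor 10
Step 5: 5-fold → factor 5
Step 6: 50 μL + 4950 μL = 5000 μL total → factor 5000/50 = 100
Step 7: 2 mL + 38 mL = 40 mL total → factor 40/2 = 20
Overall dilution factor = 5 × 5 × 10 × 10 × 5 × 100 × 20 = 2.5 × 10^7
Final = 2.50 mM / 2.5 × 10^7 = 1.000 × 10^-7 mM = 0.100 nM

0.100 nM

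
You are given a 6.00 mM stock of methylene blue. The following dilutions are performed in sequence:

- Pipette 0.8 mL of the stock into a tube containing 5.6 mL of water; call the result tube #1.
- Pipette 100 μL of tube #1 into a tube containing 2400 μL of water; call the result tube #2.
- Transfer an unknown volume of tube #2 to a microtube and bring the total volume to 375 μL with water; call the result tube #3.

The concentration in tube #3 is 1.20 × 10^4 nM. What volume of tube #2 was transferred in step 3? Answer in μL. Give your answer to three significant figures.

150 μL

Step 1: 0.8 mL + 5.6 mL = 6.4 mL total → factor 6.4/0.8 = 8
Step 2: 100 μL + 2400 μL = 2500 μL total → factor 2500/100 = 25
Step 3: v brought to 375 μL → factor = 375 μL/v
Product of known-step factors = 200
Overall factor = 6.00 mM / (1.20 × 10^4 nM) = 500
Step-3 factor = 500 / 200 = 2.5
v = 375 μL / 2.5 = 150 μL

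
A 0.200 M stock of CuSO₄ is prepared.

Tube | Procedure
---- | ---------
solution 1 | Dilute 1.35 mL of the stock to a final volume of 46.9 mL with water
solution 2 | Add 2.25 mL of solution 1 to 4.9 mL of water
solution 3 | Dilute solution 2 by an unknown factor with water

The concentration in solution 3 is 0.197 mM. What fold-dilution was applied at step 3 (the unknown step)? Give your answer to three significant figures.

9.20-fold

Step 1: 1.35 mL brought to 46.9 mL → factor 46.9/1.35 = 34.741
Step 2: 2.25 mL + 4.9 mL = 7.15 mL total → factor 7.15/2.25 = 3.1778
Step 3: unknown factor x
Product of known-step factors = 110.4
Overall factor = 0.200 M / (0.197 mM) = 1015.2
x = 1015.2 / 110.4 = 9.20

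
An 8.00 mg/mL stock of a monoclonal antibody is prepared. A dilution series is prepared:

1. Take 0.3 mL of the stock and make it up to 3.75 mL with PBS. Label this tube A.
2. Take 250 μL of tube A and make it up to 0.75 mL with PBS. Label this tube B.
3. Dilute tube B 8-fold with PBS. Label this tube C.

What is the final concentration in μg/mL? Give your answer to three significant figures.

26.7 μg/mL

Step 1: 0.3 mL brought to 3.75 mL → factor 3.75/0.3 = 12.5
Step 2: 250 μL brought to 0.75 mL → factor 750/250 = 3
Step 3: 8-fold → factor 8
Overall dilution factor = 12.5 × 3 × 8 = 300
Final = 8.00 mg/mL / 300 = 0.02667 mg/mL = 26.7 μg/mL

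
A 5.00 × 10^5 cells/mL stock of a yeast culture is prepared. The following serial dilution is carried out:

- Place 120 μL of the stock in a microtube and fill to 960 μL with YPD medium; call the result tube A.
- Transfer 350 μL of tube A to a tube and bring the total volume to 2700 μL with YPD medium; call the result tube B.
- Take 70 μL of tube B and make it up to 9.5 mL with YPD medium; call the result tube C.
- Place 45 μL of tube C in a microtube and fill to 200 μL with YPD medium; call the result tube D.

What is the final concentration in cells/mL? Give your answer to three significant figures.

13.4 cells/mL

Step 1: 120 μL brought to 960 μL → factor 960/120 = 8
Step 2: 350 μL brought to 2700 μL → factor 2700/350 = 7.7143
Step 3: 70 μL brought to 9.5 mL → factor 9500/70 = 135.71
Step 4: 45 μL brought to 200 μL → factor 200/45 = 4.4444
Overall dilution factor = 8 × 7.7143 × 135.71 × 4.4444 = 37224
Final = 5.00 × 10^5 cells/mL / 37224 = 13.4 cells/mL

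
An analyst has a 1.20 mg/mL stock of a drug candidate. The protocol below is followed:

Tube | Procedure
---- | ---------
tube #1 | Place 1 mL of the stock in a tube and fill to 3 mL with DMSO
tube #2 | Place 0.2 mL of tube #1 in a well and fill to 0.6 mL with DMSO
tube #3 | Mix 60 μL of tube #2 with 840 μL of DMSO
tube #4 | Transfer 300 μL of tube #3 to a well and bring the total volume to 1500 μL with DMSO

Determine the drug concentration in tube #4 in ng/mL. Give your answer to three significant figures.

1.78 × 10^3 ng/mL

Step 1: 1 mL brought to 3 mL → factor 3/1 = 3
Step 2: 0.2 mL brought to 0.6 mL → factor 0.6/0.2 = 3
Step 3: 60 μL + 840 μL = 900 μL total → factor 900/60 = 15
Step 4: 300 μL brought to 1500 μL → factor 1500/300 = 5
Overall dilution factor = 3 × 3 × 15 × 5 = 675
Final = 1.20 mg/mL / 675 = 0.001778 mg/mL = 1.78 × 10^3 ng/mL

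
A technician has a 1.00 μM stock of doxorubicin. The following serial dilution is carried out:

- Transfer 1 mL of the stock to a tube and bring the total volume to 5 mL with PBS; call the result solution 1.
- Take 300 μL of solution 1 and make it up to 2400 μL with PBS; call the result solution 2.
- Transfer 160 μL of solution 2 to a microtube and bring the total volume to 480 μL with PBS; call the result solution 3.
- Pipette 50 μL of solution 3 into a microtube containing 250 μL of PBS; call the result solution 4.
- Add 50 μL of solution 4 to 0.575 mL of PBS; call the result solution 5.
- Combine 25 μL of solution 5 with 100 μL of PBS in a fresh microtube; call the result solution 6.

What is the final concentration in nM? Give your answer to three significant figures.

Step 1: 1 mL brought to 5 mL → factor 5/1 = 5
Step 2: 300 μL brought to 2400 μL → factor 2400/300 = 8
Step 3: 160 μL brought to 480 μL → factor 480/160 = 3
Step 4: 50 μL + 250 μL = 300 μL total → factor 300/50 = 6
Step 5: 50 μL + 0.575 mL = 625 μL total → factor 625/50 = 12.5
Step 6: 25 μL + 100 μL = 125 μL total → factor 125/25 = 5
Overall dilution factor = 5 × 8 × 3 × 6 × 12.5 × 5 = 45000
Final = 1.00 μM / 45000 = 2.222 × 10^-5 μM = 0.0222 nM

0.0222 nM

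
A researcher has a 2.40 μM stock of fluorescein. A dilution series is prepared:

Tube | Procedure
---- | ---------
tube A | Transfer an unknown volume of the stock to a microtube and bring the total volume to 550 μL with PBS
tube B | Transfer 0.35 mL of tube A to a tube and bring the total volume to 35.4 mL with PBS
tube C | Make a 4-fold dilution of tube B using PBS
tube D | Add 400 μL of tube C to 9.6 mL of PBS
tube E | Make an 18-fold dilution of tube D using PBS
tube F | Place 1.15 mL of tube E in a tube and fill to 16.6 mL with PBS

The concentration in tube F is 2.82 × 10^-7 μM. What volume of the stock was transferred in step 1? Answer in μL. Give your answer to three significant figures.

Step 1: v brought to 550 μL → factor = 550 μL/v
Step 2: 0.35 mL brought to 35.4 mL → factor 35.4/0.35 = 101.14
Step 3: 4-fold → factor 4
Step 4: 400 μL + 9.6 mL = 10000 μL total → factor 10000/400 = 25
Step 5: 18-fold → factor 18
Step 6: 1.15 mL brought to 16.6 mL → factor 16.6/1.15 = 14.435
Product of known-step factors = 2.628 × 10^6
Overall factor = 2.40 μM / (2.82 × 10^-7 μM) = 8.5106 × 10^6
Step-1 factor = 8.5106 × 10^6 / 2.628 × 10^6 = 3.2385
v = 550 μL / 3.2385 = 170 μL

170 μL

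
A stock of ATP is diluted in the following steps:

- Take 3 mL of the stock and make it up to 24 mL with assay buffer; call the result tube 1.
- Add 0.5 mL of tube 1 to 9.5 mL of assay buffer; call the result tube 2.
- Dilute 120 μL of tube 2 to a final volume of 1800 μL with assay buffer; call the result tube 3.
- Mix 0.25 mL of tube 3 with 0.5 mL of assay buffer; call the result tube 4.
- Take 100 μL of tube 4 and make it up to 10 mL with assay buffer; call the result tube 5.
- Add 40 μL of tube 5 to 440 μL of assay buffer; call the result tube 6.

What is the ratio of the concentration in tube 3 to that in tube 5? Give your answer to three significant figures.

300

Step 1: 3 mL brought to 24 mL → factor 24/3 = 8
Step 2: 0.5 mL + 9.5 mL = 10 mL total → factor 10/0.5 = 20
Step 3: 120 μL brought to 1800 μL → factor 1800/120 = 15
Step 4: 0.25 mL + 0.5 mL = 0.75 mL total → factor 0.75/0.25 = 3
Step 5: 100 μL brought to 10 mL → factor 10000/100 = 100
Dilution factor to tube 3 = 2400; to tube 5 = 7.2 × 10^5
[tube 3]/[tube 5] = (factor to tube 5)/(factor to tube 3) = 7.2 × 10^5/2400 = 300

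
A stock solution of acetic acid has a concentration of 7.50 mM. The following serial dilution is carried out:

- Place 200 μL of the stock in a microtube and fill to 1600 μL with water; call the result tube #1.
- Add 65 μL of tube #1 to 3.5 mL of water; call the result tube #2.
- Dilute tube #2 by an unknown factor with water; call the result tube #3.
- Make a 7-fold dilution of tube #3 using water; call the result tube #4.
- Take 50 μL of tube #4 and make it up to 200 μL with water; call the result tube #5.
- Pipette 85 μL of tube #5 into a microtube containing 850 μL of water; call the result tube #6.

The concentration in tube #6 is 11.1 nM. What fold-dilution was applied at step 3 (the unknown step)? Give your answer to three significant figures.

Step 1: 200 μL brought to 1600 μL → factor 1600/200 = 8
Step 2: 65 μL + 3.5 mL = 3565 μL total → factor 3565/65 = 54.846
Step 3: unknown factor x
Step 4: 7-fold → factor 7
Step 5: 50 μL brought to 200 μL → factor 200/50 = 4
Step 6: 85 μL + 850 μL = 935 μL total → factor 935/85 = 11
Product of known-step factors = 1.3514 × 10^5
Overall factor = 7.50 mM / (11.1 nM) = 6.7568 × 10^5
x = 6.7568 × 10^5 / 1.3514 × 10^5 = 5.00

5.00-fold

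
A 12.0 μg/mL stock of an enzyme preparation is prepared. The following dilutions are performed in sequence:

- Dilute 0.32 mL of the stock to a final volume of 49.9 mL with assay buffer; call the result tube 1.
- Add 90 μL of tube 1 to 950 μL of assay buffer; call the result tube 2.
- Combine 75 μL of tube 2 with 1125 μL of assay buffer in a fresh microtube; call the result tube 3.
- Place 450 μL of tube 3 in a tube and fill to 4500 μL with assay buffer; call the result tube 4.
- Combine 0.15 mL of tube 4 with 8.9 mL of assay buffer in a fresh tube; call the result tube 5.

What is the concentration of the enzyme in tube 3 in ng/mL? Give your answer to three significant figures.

0.416 ng/mL

Step 1: 0.32 mL brought to 49.9 mL → factor 49.9/0.32 = 155.94
Step 2: 90 μL + 950 μL = 1040 μL total → factor 1040/90 = 11.556
Step 3: 75 μL + 1125 μL = 1200 μL total → factor 1200/75 = 16
Dilution factor through tube 3 = 155.94 × 11.556 × 16 = 28831
[tube 3] = 12.0 μg/mL / 28831 = 0.0004162 μg/mL = 0.416 ng/mL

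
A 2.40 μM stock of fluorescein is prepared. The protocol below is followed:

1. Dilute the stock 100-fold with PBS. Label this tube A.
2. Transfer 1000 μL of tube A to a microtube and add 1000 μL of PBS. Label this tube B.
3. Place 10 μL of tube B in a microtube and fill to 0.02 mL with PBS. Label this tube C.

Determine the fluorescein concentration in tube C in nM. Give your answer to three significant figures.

6.00 nM

Step 1: 100-fold → factor 100
Step 2: 1000 μL + 1000 μL = 2000 μL total → factor 2000/1000 = 2
Step 3: 10 μL brought to 0.02 mL → factor 20/10 = 2
Overall dilution factor = 100 × 2 × 2 = 400
Final = 2.40 μM / 400 = 0.006000 μM = 6.00 nM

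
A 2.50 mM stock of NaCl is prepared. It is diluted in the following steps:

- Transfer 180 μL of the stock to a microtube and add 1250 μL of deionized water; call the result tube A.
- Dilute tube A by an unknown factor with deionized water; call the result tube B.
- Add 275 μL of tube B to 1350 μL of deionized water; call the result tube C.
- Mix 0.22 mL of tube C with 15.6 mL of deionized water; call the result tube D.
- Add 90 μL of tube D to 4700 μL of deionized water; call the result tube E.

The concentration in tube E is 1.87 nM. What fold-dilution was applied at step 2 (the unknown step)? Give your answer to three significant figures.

Step 1: 180 μL + 1250 μL = 1430 μL total → factor 1430/180 = 7.9444
Step 2: unknown factor x
Step 3: 275 μL + 1350 μL = 1625 μL total → factor 1625/275 = 5.9091
Step 4: 0.22 mL + 15.6 mL = 15.82 mL total → factor 15.82/0.22 = 71.909
Step 5: 90 μL + 4700 μL = 4790 μL total → factor 4790/90 = 53.222
Product of known-step factors = 1.7966 × 10^5
Overall factor = 2.50 mM / (1.87 nM) = 1.3369 × 10^6
x = 1.3369 × 10^6 / 1.7966 × 10^5 = 7.44

7.44-fold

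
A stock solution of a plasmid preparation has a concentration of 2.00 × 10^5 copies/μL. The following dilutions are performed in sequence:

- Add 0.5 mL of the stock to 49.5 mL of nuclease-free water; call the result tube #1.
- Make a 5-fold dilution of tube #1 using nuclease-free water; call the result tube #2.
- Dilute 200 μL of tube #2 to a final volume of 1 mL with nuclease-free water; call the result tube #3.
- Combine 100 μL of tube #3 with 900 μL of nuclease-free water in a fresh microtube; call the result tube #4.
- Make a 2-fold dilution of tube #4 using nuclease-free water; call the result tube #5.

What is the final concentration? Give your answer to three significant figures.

Step 1: 0.5 mL + 49.5 mL = 50 mL total → factor 50/0.5 = 100
Step 2: 5-fold → factor 5
Step 3: 200 μL brought to 1 mL → factor 1000/200 = 5
Step 4: 100 μL + 900 μL = 1000 μL total → factor 1000/100 = 10
Step 5: 2-fold → factor 2
Overall dilution factor = 100 × 5 × 5 × 10 × 2 = 50000
Final = 2.00 × 10^5 copies/μL / 50000 = 4.00 copies/μL

4.00 copies/μL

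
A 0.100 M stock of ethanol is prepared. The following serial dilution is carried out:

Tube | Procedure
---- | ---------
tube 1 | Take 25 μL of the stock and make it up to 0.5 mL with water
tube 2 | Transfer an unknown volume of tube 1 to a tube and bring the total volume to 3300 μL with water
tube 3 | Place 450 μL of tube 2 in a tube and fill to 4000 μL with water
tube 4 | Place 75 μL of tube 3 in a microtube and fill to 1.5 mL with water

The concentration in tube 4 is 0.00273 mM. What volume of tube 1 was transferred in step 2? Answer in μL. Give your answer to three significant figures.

320 μL

Step 1: 25 μL brought to 0.5 mL → factor 500/25 = 20
Step 2: v brought to 3300 μL → factor = 3300 μL/v
Step 3: 450 μL brought to 4000 μL → factor 4000/450 = 8.8889
Step 4: 75 μL brought to 1.5 mL → factor 1500/75 = 20
Product of known-step factors = 3555.6
Overall factor = 0.100 M / (0.00273 mM) = 36630
Step-2 factor = 36630 / 3555.6 = 10.302
v = 3300 μL / 10.302 = 320 μL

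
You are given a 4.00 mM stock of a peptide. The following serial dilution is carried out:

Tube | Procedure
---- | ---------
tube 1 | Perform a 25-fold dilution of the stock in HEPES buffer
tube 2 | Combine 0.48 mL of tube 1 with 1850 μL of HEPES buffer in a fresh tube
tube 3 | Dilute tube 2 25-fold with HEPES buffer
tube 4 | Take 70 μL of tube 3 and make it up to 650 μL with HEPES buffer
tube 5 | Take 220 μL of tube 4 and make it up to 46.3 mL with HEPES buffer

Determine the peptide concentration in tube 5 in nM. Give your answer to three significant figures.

0.675 nM

Step 1: 25-fold → factor 25
Step 2: 0.48 mL + 1850 μL = 2.33 mL total → factor 2.33/0.48 = 4.8542
Step 3: 25-fold → factor 25
Step 4: 70 μL brought to 650 μL → factor 650/70 = 9.2857
Step 5: 220 μL brought to 46.3 mL → factor 46300/220 = 210.45
Overall dilution factor = 25 × 4.8542 × 25 × 9.2857 × 210.45 = 5.9288 × 10^6
Final = 4.00 mM / 5.9288 × 10^6 = 6.747 × 10^-7 mM = 0.675 nM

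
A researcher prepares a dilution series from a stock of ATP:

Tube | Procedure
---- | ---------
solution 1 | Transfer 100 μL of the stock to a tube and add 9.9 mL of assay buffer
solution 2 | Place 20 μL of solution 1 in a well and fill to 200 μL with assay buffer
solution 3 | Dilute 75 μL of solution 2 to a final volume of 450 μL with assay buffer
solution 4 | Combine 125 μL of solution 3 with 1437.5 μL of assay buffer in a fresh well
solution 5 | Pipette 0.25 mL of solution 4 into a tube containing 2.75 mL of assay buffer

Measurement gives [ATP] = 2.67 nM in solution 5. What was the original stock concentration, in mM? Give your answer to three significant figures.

2.40 mM

Step 1: 100 μL + 9.9 mL = 10000 μL total → factor 10000/100 = 100
Step 2: 20 μL brought to 200 μL → factor 200/20 = 10
Step 3: 75 μL brought to 450 μL → factor 450/75 = 6
Step 4: 125 μL + 1437.5 μL = 1562.5 μL total → factor 1562.5/125 = 12.5
Step 5: 0.25 mL + 2.75 mL = 3 mL total → factor 3/0.25 = 12
Overall dilution factor = 100 × 10 × 6 × 12.5 × 12 = 9 × 10^5
Stock = 2.67 nM × 9 × 10^5 = 2.403 × 10^6 nM = 2.40 mM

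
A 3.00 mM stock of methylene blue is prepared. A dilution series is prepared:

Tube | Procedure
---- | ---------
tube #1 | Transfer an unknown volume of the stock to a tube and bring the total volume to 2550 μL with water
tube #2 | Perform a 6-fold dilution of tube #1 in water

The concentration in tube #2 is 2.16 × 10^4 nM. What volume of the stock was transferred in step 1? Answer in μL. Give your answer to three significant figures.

110 μL

Step 1: v brought to 2550 μL → factor = 2550 μL/v
Step 2: 6-fold → factor 6
Product of known-step factors = 6
Overall factor = 3.00 mM / (2.16 × 10^4 nM) = 138.89
Step-1 factor = 138.89 / 6 = 23.148
v = 2550 μL / 23.148 = 110 μL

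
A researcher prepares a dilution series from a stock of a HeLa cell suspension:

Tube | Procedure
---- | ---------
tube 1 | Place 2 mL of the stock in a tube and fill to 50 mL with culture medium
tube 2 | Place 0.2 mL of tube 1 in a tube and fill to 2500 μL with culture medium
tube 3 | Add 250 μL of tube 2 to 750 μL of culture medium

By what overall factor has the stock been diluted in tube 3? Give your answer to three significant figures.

Step 1: 2 mL brought to 50 mL → factor 50/2 = 25
Step 2: 0.2 mL brought to 2500 μL → factor 2.5/0.2 = 12.5
Step 3: 250 μL + 750 μL = 1000 μL total → factor 1000/250 = 4
Overall dilution factor = 25 × 12.5 × 4 = 1250

1.25 × 10^3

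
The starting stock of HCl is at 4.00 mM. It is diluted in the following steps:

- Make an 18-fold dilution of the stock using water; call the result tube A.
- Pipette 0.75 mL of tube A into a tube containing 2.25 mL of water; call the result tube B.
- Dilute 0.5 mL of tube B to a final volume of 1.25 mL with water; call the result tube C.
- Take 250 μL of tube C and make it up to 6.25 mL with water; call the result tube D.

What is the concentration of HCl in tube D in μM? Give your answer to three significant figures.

Step 1: 18-fold → factor 18
Step 2: 0.75 mL + 2.25 mL = 3 mL total → factor 3/0.75 = 4
Step 3: 0.5 mL brought to 1.25 mL → factor 1.25/0.5 = 2.5
Step 4: 250 μL brought to 6.25 mL → factor 6250/250 = 25
Overall dilution factor = 18 × 4 × 2.5 × 25 = 4500
Final = 4.00 mM / 4500 = 0.0008889 mM = 0.889 μM

0.889 μM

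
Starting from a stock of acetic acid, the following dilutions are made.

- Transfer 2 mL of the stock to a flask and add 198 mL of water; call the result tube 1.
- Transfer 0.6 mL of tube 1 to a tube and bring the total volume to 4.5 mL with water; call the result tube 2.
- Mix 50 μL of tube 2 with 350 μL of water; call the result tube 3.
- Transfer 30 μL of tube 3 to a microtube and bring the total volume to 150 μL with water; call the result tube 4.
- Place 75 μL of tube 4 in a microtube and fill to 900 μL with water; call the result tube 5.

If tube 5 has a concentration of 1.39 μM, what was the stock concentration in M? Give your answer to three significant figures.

0.500 M

Step 1: 2 mL + 198 mL = 200 mL total → factor 200/2 = 100
Step 2: 0.6 mL brought to 4.5 mL → factor 4.5/0.6 = 7.5
Step 3: 50 μL + 350 μL = 400 μL total → factor 400/50 = 8
Step 4: 30 μL brought to 150 μL → factor 150/30 = 5
Step 5: 75 μL brought to 900 μL → factor 900/75 = 12
Overall dilution factor = 100 × 7.5 × 8 × 5 × 12 = 3.6 × 10^5
Stock = 1.39 μM × 3.6 × 10^5 = 5.004 × 10^5 μM = 0.500 M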